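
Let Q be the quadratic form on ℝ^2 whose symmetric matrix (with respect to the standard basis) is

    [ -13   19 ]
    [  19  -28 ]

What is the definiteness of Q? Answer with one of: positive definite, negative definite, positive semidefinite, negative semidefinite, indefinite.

Leading principal minors: Δ_1 = -13, Δ_2 = 3.
The signs alternate starting with Δ_1 < 0, so by Sylvester's criterion Q is negative definite.

negative definite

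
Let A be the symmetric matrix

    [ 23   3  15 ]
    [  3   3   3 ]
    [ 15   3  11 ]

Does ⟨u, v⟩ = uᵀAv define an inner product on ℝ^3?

Leading principal minors: Δ_1 = 23, Δ_2 = 60, Δ_3 = 48.
All leading principal minors are positive, so by Sylvester's criterion Q is positive definite.
⟨·,·⟩ is an inner product exactly when A is positive definite.

yes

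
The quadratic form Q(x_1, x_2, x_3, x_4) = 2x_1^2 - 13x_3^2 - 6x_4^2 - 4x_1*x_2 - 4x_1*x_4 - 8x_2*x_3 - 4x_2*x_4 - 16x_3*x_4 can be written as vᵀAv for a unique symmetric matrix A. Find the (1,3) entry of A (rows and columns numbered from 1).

The coefficient of x_1·x_3 in Q is 0. For a symmetric A this equals A[1,3] + A[3,1] = 2·A[1,3].
So A[1,3] = 0/2 = 0.

0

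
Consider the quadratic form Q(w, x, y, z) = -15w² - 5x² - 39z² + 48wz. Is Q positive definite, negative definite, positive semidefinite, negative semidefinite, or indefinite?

negative semidefinite

The symmetric matrix is A = [[-15, 0, 0, 24], [0, -5, 0, 0], [0, 0, 0, 0], [24, 0, 0, -39]].
Applying the same elementary operations to the rows and columns of A produces a congruent diagonal matrix with entries -15, -5, 0, -3/5.
So there are 3 negative, 1 zero pivots.
Hence Q is negative semidefinite.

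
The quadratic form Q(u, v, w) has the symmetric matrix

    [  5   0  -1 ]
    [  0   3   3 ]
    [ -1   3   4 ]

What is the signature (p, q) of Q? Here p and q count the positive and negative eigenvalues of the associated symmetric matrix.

(3, 0)

Applying the same elementary operations to the rows and columns of A produces a congruent diagonal matrix with entries 5, 3, 4/5.
Counting signs: 3 positive.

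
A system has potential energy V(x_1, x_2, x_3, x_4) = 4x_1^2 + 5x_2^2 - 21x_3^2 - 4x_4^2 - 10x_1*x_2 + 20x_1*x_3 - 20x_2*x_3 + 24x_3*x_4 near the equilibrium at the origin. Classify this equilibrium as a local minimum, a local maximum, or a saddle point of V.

saddle point

The Hessian at the origin is H = [[8, -10, 20, 0], [-10, 10, -20, 0], [20, -20, -42, 24], [0, 0, 24, -8]].
Congruent diagonalization of H (simultaneous row and column reduction) yields pivots 8, -5/2, -82, -40/41.
So there are 1 positive, 3 negative pivots.
H is indefinite, so the origin is a saddle point.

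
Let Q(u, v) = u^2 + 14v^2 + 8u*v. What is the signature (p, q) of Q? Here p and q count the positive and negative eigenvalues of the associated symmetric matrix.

(1, 1)

Write A = [[1, 4], [4, 14]].
Congruent diagonalization of A (simultaneous row and column reduction) yields pivots 1, -2.
Counting signs: 1 positive, 1 negative.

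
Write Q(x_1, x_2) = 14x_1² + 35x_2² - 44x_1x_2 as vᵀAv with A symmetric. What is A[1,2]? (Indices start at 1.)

-22

The coefficient of x_1·x_2 in Q is -44. For a symmetric A this equals A[1,2] + A[2,1] = 2·A[1,2].
So A[1,2] = -44/2 = -22.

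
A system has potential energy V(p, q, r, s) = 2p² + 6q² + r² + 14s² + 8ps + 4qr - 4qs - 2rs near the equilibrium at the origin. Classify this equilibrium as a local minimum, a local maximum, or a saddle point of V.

local minimum

The Hessian at the origin is H = [[4, 0, 0, 8], [0, 12, 4, -4], [0, 4, 2, -2], [8, -4, -2, 28]].
Symmetric row and column elimination reduces H to a congruent diagonal form with pivots 4, 12, 2/3, 10.
So there are 4 positive pivots.
H is positive definite, so the origin is a strict local minimum.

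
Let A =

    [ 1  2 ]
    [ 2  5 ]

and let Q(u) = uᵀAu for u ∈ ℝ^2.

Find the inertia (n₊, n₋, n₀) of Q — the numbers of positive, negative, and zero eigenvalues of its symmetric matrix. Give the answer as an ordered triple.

Row-reducing A symmetrically gives the diagonal entries 1, 1.
So there are 2 positive pivots.

(2, 0, 0)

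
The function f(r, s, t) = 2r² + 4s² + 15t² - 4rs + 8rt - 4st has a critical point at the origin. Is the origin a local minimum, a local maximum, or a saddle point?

The Hessian at the origin is H = [[4, -4, 8], [-4, 8, -4], [8, -4, 30]].
Applying the same elementary operations to the rows and columns of H produces a congruent diagonal matrix with entries 4, 4, 10.
Counting signs: 3 positive.
H is positive definite, so the origin is a strict local minimum.

local minimum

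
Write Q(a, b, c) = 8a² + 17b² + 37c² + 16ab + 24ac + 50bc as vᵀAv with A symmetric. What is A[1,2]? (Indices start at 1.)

8

The coefficient of a·b in Q is 16. For a symmetric A this equals A[1,2] + A[2,1] = 2·A[1,2].
So A[1,2] = 16/2 = 8.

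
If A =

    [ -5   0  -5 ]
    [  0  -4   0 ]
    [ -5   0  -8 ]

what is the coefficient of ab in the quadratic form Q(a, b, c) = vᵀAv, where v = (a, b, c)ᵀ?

0

The coefficient of ab is A[1,2] + A[2,1] = 2·0 = 0.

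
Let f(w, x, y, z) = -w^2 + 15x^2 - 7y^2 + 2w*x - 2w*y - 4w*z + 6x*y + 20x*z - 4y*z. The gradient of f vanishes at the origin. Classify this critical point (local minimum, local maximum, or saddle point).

The Hessian at the origin is H = [[-2, 2, -2, -4], [2, 30, 6, 20], [-2, 6, -14, -4], [-4, 20, -4, 0]].
Congruent diagonalization of H (simultaneous row and column reduction) yields pivots -2, 32, -25/2, 8/25.
So there are 2 positive, 2 negative pivots.
H is indefinite, so the origin is a saddle point.

saddle point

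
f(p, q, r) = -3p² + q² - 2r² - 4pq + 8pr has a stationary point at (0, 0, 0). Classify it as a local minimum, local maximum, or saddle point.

saddle point

The Hessian at the origin is H = [[-6, -4, 8], [-4, 2, 0], [8, 0, -4]].
Symmetric row and column elimination reduces H to a congruent diagonal form with pivots -6, 14/3, 4/7.
So there are 2 positive, 1 negative pivots.
H is indefinite, so the origin is a saddle point.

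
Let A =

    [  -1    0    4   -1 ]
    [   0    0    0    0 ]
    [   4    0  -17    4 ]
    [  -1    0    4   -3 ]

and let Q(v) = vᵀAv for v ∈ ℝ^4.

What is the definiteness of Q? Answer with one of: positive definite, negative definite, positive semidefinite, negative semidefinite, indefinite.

negative semidefinite

Applying the same elementary operations to the rows and columns of A produces a congruent diagonal matrix with entries -1, 0, -1, -2.
That gives 3 negative, 1 zero pivots.
Hence Q is negative semidefinite.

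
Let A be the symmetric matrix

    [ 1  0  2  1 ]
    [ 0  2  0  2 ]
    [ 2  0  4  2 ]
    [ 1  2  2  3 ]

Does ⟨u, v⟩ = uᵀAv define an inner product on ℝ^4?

no

Applying the same elementary operations to the rows and columns of A produces a congruent diagonal matrix with entries 1, 2, 0, 0.
So there are 2 positive, 2 zero pivots.
Hence Q is positive semidefinite.
⟨·,·⟩ is an inner product exactly when A is positive definite.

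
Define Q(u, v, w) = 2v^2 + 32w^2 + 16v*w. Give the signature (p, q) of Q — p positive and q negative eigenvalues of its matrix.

Write A = [[0, 0, 0], [0, 2, 8], [0, 8, 32]].
Row-reducing A symmetrically gives the diagonal entries 0, 2, 0.
Counting signs: 1 positive, 2 zero.

(1, 0)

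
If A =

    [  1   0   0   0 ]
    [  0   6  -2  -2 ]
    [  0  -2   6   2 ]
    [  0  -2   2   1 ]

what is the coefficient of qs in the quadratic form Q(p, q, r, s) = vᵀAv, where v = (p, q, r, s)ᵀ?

The coefficient of qs is A[2,4] + A[4,2] = 2·(-2) = -4.

-4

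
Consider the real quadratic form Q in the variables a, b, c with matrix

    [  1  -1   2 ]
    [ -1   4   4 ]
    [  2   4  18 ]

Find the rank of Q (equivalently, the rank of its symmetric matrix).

3

Symmetric row and column elimination reduces A to a congruent diagonal form with pivots 1, 3, 2.
So there are 3 positive pivots.
The rank is the number of nonzero pivots: 3.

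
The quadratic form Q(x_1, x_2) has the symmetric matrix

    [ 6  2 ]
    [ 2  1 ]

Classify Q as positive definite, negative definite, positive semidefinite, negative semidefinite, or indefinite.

Congruent diagonalization of A (simultaneous row and column reduction) yields pivots 6, 1/3.
Counting signs: 2 positive.
Hence Q is positive definite.

positive definite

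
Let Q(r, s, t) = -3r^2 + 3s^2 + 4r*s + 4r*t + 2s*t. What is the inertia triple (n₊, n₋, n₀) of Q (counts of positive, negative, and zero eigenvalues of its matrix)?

The symmetric matrix is A = [[-3, 2, 2], [2, 3, 1], [2, 1, 0]].
Symmetric row and column elimination reduces A to a congruent diagonal form with pivots -3, 13/3, 1/13.
That gives 2 positive, 1 negative pivots.

(2, 1, 0)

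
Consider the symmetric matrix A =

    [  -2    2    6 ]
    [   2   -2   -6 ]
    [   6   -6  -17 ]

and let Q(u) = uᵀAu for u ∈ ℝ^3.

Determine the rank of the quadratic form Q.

Applying the same elementary operations to the rows and columns of A produces a congruent diagonal matrix with entries -2, 0, 1.
Counting signs: 1 positive, 1 negative, 1 zero.
The rank is the number of nonzero pivots: 2.

2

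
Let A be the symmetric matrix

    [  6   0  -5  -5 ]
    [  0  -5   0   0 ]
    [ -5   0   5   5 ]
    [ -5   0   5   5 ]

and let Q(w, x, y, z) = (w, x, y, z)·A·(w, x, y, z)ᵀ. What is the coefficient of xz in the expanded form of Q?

0

The coefficient of xz is A[2,4] + A[4,2] = 2·0 = 0.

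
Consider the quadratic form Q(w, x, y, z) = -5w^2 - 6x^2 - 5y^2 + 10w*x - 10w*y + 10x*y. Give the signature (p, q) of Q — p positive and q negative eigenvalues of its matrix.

(0, 2)

Write A = [[-5, 5, -5, 0], [5, -6, 5, 0], [-5, 5, -5, 0], [0, 0, 0, 0]].
Row-reducing A symmetrically gives the diagonal entries -5, -1, 0, 0.
That gives 2 negative, 2 zero pivots.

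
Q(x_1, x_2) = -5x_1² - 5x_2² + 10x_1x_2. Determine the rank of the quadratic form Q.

The associated matrix is A = [[-5, 5], [5, -5]].
Congruent diagonalization of A (simultaneous row and column reduction) yields pivots -5, 0.
Counting signs: 1 negative, 1 zero.
The rank is the number of nonzero pivots: 1.

1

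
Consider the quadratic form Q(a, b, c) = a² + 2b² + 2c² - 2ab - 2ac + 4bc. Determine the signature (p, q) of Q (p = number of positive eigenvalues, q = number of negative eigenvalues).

Write A = [[1, -1, -1], [-1, 2, 2], [-1, 2, 2]].
Congruent diagonalization of A (simultaneous row and column reduction) yields pivots 1, 1, 0.
That gives 2 positive, 1 zero pivots.

(2, 0)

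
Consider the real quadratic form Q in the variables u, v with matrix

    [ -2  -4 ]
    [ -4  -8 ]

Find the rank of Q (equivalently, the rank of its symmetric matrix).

Applying the same elementary operations to the rows and columns of A produces a congruent diagonal matrix with entries -2, 0.
Counting signs: 1 negative, 1 zero.
The rank is the number of nonzero pivots: 1.

1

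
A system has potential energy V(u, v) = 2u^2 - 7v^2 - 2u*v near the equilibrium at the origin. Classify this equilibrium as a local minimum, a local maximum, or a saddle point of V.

saddle point

The Hessian at the origin is H = [[4, -2], [-2, -14]].
det H = 4·-14 − (-2)² = -60 < 0, so H is indefinite.
Therefore the origin is a saddle point.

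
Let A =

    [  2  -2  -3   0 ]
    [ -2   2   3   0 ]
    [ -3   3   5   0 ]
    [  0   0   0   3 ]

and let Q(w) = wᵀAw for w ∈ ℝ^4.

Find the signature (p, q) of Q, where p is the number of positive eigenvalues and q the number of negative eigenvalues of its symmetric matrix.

(3, 0)

Applying the same elementary operations to the rows and columns of A produces a congruent diagonal matrix with entries 2, 0, 1/2, 3.
Counting signs: 3 positive, 1 zero.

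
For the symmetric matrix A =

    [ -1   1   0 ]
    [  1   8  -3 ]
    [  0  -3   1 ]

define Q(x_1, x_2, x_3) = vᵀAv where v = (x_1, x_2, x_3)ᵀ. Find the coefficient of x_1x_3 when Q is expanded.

The coefficient of x_1x_3 is A[1,3] + A[3,1] = 2·0 = 0.

0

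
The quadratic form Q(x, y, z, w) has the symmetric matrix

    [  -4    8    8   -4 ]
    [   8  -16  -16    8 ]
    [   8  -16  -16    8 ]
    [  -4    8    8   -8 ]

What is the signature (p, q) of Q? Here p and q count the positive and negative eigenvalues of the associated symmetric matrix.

(0, 2)

Row-reducing A symmetrically gives the diagonal entries -4, 0, 0, -4.
So there are 2 negative, 2 zero pivots.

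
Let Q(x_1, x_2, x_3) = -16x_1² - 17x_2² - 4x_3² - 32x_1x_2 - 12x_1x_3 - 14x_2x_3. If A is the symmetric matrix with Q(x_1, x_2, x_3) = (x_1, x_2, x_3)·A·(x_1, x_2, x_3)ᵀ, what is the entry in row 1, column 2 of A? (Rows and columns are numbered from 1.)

The coefficient of x_1·x_2 in Q is -32. For a symmetric A this equals A[1,2] + A[2,1] = 2·A[1,2].
So A[1,2] = -32/2 = -16.

-16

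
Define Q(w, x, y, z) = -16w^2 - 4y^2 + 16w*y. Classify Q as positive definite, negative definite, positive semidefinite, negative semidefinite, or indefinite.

negative semidefinite

The associated matrix is A = [[-16, 0, 8, 0], [0, 0, 0, 0], [8, 0, -4, 0], [0, 0, 0, 0]].
Symmetric row and column elimination reduces A to a congruent diagonal form with pivots -16, 0, 0, 0.
So there are 1 negative, 3 zero pivots.
Hence Q is negative semidefinite.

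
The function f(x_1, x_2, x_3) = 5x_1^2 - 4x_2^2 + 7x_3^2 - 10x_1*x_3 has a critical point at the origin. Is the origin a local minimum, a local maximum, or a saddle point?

The Hessian at the origin is H = [[10, 0, -10], [0, -8, 0], [-10, 0, 14]].
Applying the same elementary operations to the rows and columns of H produces a congruent diagonal matrix with entries 10, -8, 4.
That gives 2 positive, 1 negative pivots.
H is indefinite, so the origin is a saddle point.

saddle point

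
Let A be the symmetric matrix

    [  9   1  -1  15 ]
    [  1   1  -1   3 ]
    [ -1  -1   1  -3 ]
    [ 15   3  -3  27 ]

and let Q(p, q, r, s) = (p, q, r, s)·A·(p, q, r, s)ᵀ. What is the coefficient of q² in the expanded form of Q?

1

The coefficient of q² is the diagonal entry A[2,2] = 1.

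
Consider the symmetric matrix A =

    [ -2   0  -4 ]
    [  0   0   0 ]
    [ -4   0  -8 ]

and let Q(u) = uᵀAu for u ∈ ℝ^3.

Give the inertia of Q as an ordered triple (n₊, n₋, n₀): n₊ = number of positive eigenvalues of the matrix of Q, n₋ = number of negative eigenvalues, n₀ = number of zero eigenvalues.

Applying the same elementary operations to the rows and columns of A produces a congruent diagonal matrix with entries -2, 0, 0.
So there are 1 negative, 2 zero pivots.

(0, 1, 2)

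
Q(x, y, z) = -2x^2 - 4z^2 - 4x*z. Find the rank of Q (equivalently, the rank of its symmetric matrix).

2

Write A = [[-2, 0, -2], [0, 0, 0], [-2, 0, -4]].
Congruent diagonalization of A (simultaneous row and column reduction) yields pivots -2, 0, -2.
So there are 2 negative, 1 zero pivots.
The rank is the number of nonzero pivots: 2.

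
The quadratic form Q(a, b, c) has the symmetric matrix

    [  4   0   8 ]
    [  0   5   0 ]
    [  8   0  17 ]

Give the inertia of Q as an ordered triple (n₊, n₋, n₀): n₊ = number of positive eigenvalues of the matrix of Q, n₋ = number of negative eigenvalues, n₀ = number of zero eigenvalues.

An LDLᵀ factorisation of A has diagonal entries 4, 5, 1.
So there are 3 positive pivots.

(3, 0, 0)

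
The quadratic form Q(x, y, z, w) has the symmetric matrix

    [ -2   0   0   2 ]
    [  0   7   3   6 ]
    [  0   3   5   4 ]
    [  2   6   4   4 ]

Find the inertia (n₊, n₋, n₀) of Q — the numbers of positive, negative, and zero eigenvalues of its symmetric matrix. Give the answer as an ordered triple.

(3, 1, 0)

Congruent diagonalization of A (simultaneous row and column reduction) yields pivots -2, 7, 26/7, 4/13.
So there are 3 positive, 1 negative pivots.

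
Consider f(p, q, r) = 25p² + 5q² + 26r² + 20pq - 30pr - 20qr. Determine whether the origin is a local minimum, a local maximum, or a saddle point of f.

The Hessian at the origin is H = [[50, 20, -30], [20, 10, -20], [-30, -20, 52]].
Congruent diagonalization of H (simultaneous row and column reduction) yields pivots 50, 2, 2.
So there are 3 positive pivots.
H is positive definite, so the origin is a strict local minimum.

local minimum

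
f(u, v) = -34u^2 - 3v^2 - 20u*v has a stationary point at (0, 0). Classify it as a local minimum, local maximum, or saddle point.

local maximum

The Hessian at the origin is H = [[-68, -20], [-20, -6]].
det H = -68·-6 − (-20)² = 8 > 0 and H[1,1] = -68 < 0, so H is negative definite.
Therefore the origin is a local maximum.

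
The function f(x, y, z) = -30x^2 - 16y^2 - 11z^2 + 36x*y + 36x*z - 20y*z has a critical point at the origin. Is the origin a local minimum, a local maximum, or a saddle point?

local maximum

The Hessian at the origin is H = [[-60, 36, 36], [36, -32, -20], [36, -20, -22]].
Congruent diagonalization of H (simultaneous row and column reduction) yields pivots -60, -52/5, -2/13.
That gives 3 negative pivots.
H is negative definite, so the origin is a strict local maximum.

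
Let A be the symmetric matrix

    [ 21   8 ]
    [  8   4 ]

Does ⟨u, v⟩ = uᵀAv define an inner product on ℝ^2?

yes

An LDLᵀ factorisation of A has diagonal entries 21, 20/21.
That gives 2 positive pivots.
Hence Q is positive definite.
⟨·,·⟩ is an inner product exactly when A is positive definite.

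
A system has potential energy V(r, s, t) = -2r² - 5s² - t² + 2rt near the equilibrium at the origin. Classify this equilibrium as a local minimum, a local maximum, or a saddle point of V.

The Hessian at the origin is H = [[-4, 0, 2], [0, -10, 0], [2, 0, -2]].
Row-reducing H symmetrically gives the diagonal entries -4, -10, -1.
Counting signs: 3 negative.
H is negative definite, so the origin is a strict local maximum.

local maximum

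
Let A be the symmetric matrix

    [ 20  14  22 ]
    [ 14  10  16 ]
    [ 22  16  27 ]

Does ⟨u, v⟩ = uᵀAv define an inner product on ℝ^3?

yes

Symmetric row and column elimination reduces A to a congruent diagonal form with pivots 20, 1/5, 1.
Counting signs: 3 positive.
Hence Q is positive definite.
⟨·,·⟩ is an inner product exactly when A is positive definite.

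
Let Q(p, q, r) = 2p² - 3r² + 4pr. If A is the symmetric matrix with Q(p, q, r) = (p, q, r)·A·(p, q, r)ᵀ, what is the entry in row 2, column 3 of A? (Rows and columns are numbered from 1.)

0

The coefficient of q·r in Q is 0. For a symmetric A this equals A[2,3] + A[3,2] = 2·A[2,3].
So A[2,3] = 0/2 = 0.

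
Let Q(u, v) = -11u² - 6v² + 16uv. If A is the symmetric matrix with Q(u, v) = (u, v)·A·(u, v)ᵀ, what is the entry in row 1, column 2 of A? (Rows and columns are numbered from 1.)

The coefficient of u·v in Q is 16. For a symmetric A this equals A[1,2] + A[2,1] = 2·A[1,2].
So A[1,2] = 16/2 = 8.

8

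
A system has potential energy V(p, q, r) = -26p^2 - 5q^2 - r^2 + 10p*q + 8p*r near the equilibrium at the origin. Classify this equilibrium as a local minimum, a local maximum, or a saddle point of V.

The Hessian at the origin is H = [[-52, 10, 8], [10, -10, 0], [8, 0, -2]].
Symmetric row and column elimination reduces H to a congruent diagonal form with pivots -52, -105/13, -10/21.
So there are 3 negative pivots.
H is negative definite, so the origin is a strict local maximum.

local maximum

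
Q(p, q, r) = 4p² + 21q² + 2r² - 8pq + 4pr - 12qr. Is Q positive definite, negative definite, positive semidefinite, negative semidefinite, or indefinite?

positive definite

Write A = [[4, -4, 2], [-4, 21, -6], [2, -6, 2]].
Row-reducing A symmetrically gives the diagonal entries 4, 17, 1/17.
That gives 3 positive pivots.
Hence Q is positive definite.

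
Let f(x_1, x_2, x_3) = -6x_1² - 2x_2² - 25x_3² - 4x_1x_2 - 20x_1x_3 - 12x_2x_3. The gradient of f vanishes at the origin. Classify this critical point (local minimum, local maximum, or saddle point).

The Hessian at the origin is H = [[-12, -4, -20], [-4, -4, -12], [-20, -12, -50]].
Symmetric row and column elimination reduces H to a congruent diagonal form with pivots -12, -8/3, -6.
So there are 3 negative pivots.
H is negative definite, so the origin is a strict local maximum.

local maximum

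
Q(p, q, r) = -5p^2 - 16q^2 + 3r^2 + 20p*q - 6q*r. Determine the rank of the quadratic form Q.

3

The symmetric matrix is A = [[-5, 10, 0], [10, -16, -3], [0, -3, 3]].
Congruent diagonalization of A (simultaneous row and column reduction) yields pivots -5, 4, 3/4.
That gives 2 positive, 1 negative pivots.
The rank is the number of nonzero pivots: 3.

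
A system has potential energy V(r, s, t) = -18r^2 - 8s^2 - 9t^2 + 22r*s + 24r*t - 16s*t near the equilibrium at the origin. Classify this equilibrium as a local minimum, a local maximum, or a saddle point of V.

local maximum

The Hessian at the origin is H = [[-36, 22, 24], [22, -16, -16], [24, -16, -18]].
Symmetric row and column elimination reduces H to a congruent diagonal form with pivots -36, -23/9, -30/23.
Counting signs: 3 negative.
H is negative definite, so the origin is a strict local maximum.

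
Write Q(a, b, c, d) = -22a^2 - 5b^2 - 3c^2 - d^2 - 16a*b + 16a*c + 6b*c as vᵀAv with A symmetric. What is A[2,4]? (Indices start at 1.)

0

The coefficient of b·d in Q is 0. For a symmetric A this equals A[2,4] + A[4,2] = 2·A[2,4].
So A[2,4] = 0/2 = 0.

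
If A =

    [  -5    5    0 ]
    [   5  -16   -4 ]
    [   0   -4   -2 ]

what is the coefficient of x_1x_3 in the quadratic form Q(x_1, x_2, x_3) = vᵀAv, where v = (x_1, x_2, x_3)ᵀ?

0

The coefficient of x_1x_3 is A[1,3] + A[3,1] = 2·0 = 0.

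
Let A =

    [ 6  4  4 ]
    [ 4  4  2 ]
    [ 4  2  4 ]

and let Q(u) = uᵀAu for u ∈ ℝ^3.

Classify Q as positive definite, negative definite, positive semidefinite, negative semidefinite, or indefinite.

Row-reducing A symmetrically gives the diagonal entries 6, 4/3, 1.
So there are 3 positive pivots.
Hence Q is positive definite.

positive definite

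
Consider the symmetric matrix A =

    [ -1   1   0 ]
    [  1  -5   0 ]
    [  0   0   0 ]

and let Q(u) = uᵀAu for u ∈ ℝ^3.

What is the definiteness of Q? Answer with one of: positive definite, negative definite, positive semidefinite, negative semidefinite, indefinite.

Applying the same elementary operations to the rows and columns of A produces a congruent diagonal matrix with entries -1, -4, 0.
So there are 2 negative, 1 zero pivots.
Hence Q is negative semidefinite.

negative semidefinite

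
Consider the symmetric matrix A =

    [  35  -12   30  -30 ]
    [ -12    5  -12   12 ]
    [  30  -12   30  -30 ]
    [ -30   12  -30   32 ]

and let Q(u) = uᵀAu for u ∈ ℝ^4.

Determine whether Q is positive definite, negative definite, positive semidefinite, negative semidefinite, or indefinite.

Congruent diagonalization of A (simultaneous row and column reduction) yields pivots 35, 31/35, 30/31, 2.
Counting signs: 4 positive.
Hence Q is positive definite.

positive definite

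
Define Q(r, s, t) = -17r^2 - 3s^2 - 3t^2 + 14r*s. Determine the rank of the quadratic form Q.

The associated matrix is A = [[-17, 7, 0], [7, -3, 0], [0, 0, -3]].
Symmetric row and column elimination reduces A to a congruent diagonal form with pivots -17, -2/17, -3.
That gives 3 negative pivots.
The rank is the number of nonzero pivots: 3.

3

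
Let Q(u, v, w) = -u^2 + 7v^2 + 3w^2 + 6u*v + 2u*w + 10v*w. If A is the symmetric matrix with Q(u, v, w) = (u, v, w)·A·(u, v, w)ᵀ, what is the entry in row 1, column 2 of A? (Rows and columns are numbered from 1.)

The coefficient of u·v in Q is 6. For a symmetric A this equals A[1,2] + A[2,1] = 2·A[1,2].
So A[1,2] = 6/2 = 3.

3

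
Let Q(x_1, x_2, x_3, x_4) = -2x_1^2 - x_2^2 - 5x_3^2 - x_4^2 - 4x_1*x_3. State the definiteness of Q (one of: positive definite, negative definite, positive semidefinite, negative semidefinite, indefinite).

Write A = [[-2, 0, -2, 0], [0, -1, 0, 0], [-2, 0, -5, 0], [0, 0, 0, -1]].
Congruent diagonalization of A (simultaneous row and column reduction) yields pivots -2, -1, -3, -1.
Counting signs: 4 negative.
Hence Q is negative definite.

negative definite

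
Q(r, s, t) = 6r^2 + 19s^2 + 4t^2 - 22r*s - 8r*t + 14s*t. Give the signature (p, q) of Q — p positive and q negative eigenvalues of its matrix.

(2, 1)

The symmetric matrix is A = [[6, -11, -4], [-11, 19, 7], [-4, 7, 4]].
Congruent diagonalization of A (simultaneous row and column reduction) yields pivots 6, -7/6, 10/7.
Counting signs: 2 positive, 1 negative.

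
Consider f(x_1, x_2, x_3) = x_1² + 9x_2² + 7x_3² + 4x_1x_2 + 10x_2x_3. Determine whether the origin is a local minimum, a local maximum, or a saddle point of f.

local minimum

The Hessian at the origin is H = [[2, 4, 0], [4, 18, 10], [0, 10, 14]].
Symmetric row and column elimination reduces H to a congruent diagonal form with pivots 2, 10, 4.
That gives 3 positive pivots.
H is positive definite, so the origin is a strict local minimum.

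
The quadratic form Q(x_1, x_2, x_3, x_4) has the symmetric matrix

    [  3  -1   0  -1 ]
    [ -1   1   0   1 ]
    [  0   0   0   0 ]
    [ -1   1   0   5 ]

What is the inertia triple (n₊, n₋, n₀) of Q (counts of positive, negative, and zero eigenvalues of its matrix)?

Congruent diagonalization of A (simultaneous row and column reduction) yields pivots 3, 2/3, 0, 4.
Counting signs: 3 positive, 1 zero.

(3, 0, 1)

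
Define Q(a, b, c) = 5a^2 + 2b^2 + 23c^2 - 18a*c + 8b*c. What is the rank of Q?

3

Write A = [[5, 0, -9], [0, 2, 4], [-9, 4, 23]].
Symmetric row and column elimination reduces A to a congruent diagonal form with pivots 5, 2, -6/5.
Counting signs: 2 positive, 1 negative.
The rank is the number of nonzero pivots: 3.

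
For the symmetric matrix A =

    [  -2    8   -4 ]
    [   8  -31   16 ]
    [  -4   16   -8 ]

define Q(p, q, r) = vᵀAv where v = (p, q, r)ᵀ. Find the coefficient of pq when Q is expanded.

16

The coefficient of pq is A[1,2] + A[2,1] = 2·8 = 16.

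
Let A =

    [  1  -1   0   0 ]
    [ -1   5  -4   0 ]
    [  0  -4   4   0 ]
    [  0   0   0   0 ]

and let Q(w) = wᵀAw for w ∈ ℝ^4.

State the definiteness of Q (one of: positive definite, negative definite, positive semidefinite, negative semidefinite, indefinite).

Symmetric row and column elimination reduces A to a congruent diagonal form with pivots 1, 4, 0, 0.
So there are 2 positive, 2 zero pivots.
Hence Q is positive semidefinite.

positive semidefinite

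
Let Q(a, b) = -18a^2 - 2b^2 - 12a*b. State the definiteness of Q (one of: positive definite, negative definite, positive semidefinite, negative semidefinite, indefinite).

negative semidefinite

The symmetric matrix of Q is [[-18, -6], [-6, -2]].
For the 2×2 matrix [[-18, -6], [-6, -2]]: det = -18·-2 − (-6)² = 0, trace = -20.
det = 0 so one eigenvalue is zero; the form is semidefinite with the sign of the trace.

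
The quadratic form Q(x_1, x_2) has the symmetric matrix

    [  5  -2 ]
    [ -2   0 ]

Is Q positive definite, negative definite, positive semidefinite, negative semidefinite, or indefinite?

For the 2×2 matrix [[5, -2], [-2, 0]]: det = 5·0 − (-2)² = -4, trace = 5.
det < 0 so the eigenvalues have opposite signs; the form is indefinite.

indefinite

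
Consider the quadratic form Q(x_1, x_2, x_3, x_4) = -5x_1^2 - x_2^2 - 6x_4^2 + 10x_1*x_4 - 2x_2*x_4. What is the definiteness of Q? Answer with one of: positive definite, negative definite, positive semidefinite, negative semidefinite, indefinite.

negative semidefinite

The associated matrix is A = [[-5, 0, 0, 5], [0, -1, 0, -1], [0, 0, 0, 0], [5, -1, 0, -6]].
Row-reducing A symmetrically gives the diagonal entries -5, -1, 0, 0.
That gives 2 negative, 2 zero pivots.
Hence Q is negative semidefinite.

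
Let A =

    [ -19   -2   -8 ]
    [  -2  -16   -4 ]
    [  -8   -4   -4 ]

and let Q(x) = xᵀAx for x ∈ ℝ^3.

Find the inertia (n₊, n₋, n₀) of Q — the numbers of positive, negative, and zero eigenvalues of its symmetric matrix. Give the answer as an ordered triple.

Applying the same elementary operations to the rows and columns of A produces a congruent diagonal matrix with entries -19, -300/19, 0.
Counting signs: 2 negative, 1 zero.

(0, 2, 1)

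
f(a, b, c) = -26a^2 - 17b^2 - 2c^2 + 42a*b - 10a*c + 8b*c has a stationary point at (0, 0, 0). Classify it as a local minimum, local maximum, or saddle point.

The Hessian at the origin is H = [[-52, 42, -10], [42, -34, 8], [-10, 8, -4]].
Symmetric row and column elimination reduces H to a congruent diagonal form with pivots -52, -1/13, -2.
That gives 3 negative pivots.
H is negative definite, so the origin is a strict local maximum.

local maximum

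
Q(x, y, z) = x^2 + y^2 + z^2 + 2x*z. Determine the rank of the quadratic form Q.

The symmetric matrix is A = [[1, 0, 1], [0, 1, 0], [1, 0, 1]].
Congruent diagonalization of A (simultaneous row and column reduction) yields pivots 1, 1, 0.
So there are 2 positive, 1 zero pivots.
The rank is the number of nonzero pivots: 2.

2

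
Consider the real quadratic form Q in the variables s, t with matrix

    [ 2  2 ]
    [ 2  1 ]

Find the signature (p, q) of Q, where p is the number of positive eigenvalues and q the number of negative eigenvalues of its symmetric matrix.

An LDLᵀ factorisation of A has diagonal entries 2, -1.
So there are 1 positive, 1 negative pivots.

(1, 1)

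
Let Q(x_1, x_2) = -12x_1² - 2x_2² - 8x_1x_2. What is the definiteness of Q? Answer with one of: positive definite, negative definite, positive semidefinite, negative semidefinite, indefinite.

The associated matrix is A = [[-12, -4], [-4, -2]].
Congruent diagonalization of A (simultaneous row and column reduction) yields pivots -12, -2/3.
So there are 2 negative pivots.
Hence Q is negative definite.

negative definite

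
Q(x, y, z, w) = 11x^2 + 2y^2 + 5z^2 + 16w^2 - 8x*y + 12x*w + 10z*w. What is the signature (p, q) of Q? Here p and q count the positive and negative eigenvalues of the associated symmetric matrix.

Write A = [[11, -4, 0, 6], [-4, 2, 0, 0], [0, 0, 5, 5], [6, 0, 5, 16]].
Congruent diagonalization of A (simultaneous row and column reduction) yields pivots 11, 6/11, 5, -1.
So there are 3 positive, 1 negative pivots.

(3, 1)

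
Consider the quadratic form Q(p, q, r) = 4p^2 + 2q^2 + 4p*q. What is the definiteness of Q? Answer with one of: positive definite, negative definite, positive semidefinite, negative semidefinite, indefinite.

Write A = [[4, 2, 0], [2, 2, 0], [0, 0, 0]].
Symmetric row and column elimination reduces A to a congruent diagonal form with pivots 4, 1, 0.
So there are 2 positive, 1 zero pivots.
Hence Q is positive semidefinite.

positive semidefinite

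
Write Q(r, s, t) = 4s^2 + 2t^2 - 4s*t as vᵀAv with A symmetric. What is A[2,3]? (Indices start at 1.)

The coefficient of s·t in Q is -4. For a symmetric A this equals A[2,3] + A[3,2] = 2·A[2,3].
So A[2,3] = -4/2 = -2.

-2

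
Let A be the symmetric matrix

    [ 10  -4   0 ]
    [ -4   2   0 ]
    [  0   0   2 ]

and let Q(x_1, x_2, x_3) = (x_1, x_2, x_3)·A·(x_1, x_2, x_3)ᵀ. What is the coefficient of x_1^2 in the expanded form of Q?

10

The coefficient of x_1^2 is the diagonal entry A[1,1] = 10.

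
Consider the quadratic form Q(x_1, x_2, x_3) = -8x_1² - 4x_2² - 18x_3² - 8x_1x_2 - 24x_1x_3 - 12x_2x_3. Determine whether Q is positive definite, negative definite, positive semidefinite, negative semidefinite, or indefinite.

The symmetric matrix is A = [[-8, -4, -12], [-4, -4, -6], [-12, -6, -18]].
Congruent diagonalization of A (simultaneous row and column reduction) yields pivots -8, -2, 0.
That gives 2 negative, 1 zero pivots.
Hence Q is negative semidefinite.

negative semidefinite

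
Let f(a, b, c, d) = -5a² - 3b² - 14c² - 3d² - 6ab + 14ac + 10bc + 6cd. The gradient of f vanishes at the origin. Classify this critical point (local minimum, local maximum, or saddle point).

The Hessian at the origin is H = [[-10, -6, 14, 0], [-6, -6, 10, 0], [14, 10, -28, 6], [0, 0, 6, -6]].
Symmetric row and column elimination reduces H to a congruent diagonal form with pivots -10, -12/5, -22/3, -12/11.
So there are 4 negative pivots.
H is negative definite, so the origin is a strict local maximum.

local maximum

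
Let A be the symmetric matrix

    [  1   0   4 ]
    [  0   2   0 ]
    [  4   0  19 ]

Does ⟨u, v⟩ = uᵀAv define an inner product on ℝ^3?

Leading principal minors: Δ_1 = 1, Δ_2 = 2, Δ_3 = 6.
All leading principal minors are positive, so by Sylvester's criterion Q is positive definite.
⟨·,·⟩ is an inner product exactly when A is positive definite.

yes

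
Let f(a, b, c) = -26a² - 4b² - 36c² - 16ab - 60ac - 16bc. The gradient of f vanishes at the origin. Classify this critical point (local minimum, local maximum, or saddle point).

The Hessian at the origin is H = [[-52, -16, -60], [-16, -8, -16], [-60, -16, -72]].
Row-reducing H symmetrically gives the diagonal entries -52, -40/13, -4/5.
So there are 3 negative pivots.
H is negative definite, so the origin is a strict local maximum.

local maximum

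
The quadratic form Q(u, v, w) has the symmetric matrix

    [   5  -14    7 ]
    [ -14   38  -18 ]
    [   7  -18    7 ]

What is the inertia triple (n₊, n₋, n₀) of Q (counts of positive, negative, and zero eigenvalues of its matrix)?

(1, 2, 0)

Congruent diagonalization of A (simultaneous row and column reduction) yields pivots 5, -6/5, -2/3.
Counting signs: 1 positive, 2 negative.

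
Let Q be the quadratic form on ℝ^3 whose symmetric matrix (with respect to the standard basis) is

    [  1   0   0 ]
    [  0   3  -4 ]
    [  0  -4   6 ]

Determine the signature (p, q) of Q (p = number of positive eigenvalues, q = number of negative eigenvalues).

(3, 0)

Applying the same elementary operations to the rows and columns of A produces a congruent diagonal matrix with entries 1, 3, 2/3.
That gives 3 positive pivots.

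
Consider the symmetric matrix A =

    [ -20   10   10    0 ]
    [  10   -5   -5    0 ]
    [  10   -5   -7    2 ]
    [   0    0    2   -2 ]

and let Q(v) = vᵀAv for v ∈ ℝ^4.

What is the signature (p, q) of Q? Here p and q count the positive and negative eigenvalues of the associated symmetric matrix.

(0, 2)

Congruent diagonalization of A (simultaneous row and column reduction) yields pivots -20, 0, -2, 0.
So there are 2 negative, 2 zero pivots.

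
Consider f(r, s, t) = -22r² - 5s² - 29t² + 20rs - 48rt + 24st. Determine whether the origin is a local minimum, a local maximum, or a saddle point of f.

local maximum

The Hessian at the origin is H = [[-44, 20, -48], [20, -10, 24], [-48, 24, -58]].
An LDLᵀ factorisation of H has diagonal entries -44, -10/11, -2/5.
So there are 3 negative pivots.
H is negative definite, so the origin is a strict local maximum.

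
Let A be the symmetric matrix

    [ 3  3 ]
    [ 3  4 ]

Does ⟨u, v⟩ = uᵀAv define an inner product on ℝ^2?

Congruent diagonalization of A (simultaneous row and column reduction) yields pivots 3, 1.
That gives 2 positive pivots.
Hence Q is positive definite.
⟨·,·⟩ is an inner product exactly when A is positive definite.

yes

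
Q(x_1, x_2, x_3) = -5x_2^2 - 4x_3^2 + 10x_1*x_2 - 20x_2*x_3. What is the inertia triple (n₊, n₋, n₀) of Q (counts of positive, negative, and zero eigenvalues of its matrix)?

(1, 2, 0)

The symmetric matrix is A = [[0, 5, 0], [5, -5, -10], [0, -10, -4]].
By Sylvester's law of inertia any congruent diagonalization of A has 1 positive, 2 negative and 0 zero entries.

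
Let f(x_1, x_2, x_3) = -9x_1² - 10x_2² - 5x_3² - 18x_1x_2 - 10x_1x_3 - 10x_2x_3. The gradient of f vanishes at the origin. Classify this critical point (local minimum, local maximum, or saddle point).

local maximum

The Hessian at the origin is H = [[-18, -18, -10], [-18, -20, -10], [-10, -10, -10]].
Symmetric row and column elimination reduces H to a congruent diagonal form with pivots -18, -2, -40/9.
Counting signs: 3 negative.
H is negative definite, so the origin is a strict local maximum.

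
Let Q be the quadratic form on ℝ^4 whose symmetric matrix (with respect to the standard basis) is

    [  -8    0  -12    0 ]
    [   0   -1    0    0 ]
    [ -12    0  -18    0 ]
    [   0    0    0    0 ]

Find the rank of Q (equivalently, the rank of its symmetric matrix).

2

Row-reducing A symmetrically gives the diagonal entries -8, -1, 0, 0.
So there are 2 negative, 2 zero pivots.
The rank is the number of nonzero pivots: 2.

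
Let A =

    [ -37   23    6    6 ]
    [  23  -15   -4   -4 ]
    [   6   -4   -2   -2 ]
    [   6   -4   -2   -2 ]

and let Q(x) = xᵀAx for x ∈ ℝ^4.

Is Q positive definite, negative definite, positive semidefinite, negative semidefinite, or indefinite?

negative semidefinite

Row-reducing A symmetrically gives the diagonal entries -37, -26/37, -12/13, 0.
Counting signs: 3 negative, 1 zero.
Hence Q is negative semidefinite.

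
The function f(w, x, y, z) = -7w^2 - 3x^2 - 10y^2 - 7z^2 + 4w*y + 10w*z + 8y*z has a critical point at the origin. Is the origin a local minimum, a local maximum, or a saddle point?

local maximum

The Hessian at the origin is H = [[-14, 0, 4, 10], [0, -6, 0, 0], [4, 0, -20, 8], [10, 0, 8, -14]].
An LDLᵀ factorisation of H has diagonal entries -14, -6, -132/7, -20/33.
Counting signs: 4 negative.
H is negative definite, so the origin is a strict local maximum.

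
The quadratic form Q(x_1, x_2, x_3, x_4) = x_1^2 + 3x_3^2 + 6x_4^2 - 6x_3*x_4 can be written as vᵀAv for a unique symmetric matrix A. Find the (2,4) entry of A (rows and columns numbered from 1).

The coefficient of x_2·x_4 in Q is 0. For a symmetric A this equals A[2,4] + A[4,2] = 2·A[2,4].
So A[2,4] = 0/2 = 0.

0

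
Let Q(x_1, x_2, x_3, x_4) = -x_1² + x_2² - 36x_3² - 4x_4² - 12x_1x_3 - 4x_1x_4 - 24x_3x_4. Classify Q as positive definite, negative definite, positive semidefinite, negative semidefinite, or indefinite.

The symmetric matrix is A = [[-1, 0, -6, -2], [0, 1, 0, 0], [-6, 0, -36, -12], [-2, 0, -12, -4]].
Row-reducing A symmetrically gives the diagonal entries -1, 1, 0, 0.
Counting signs: 1 positive, 1 negative, 2 zero.
Hence Q is indefinite.

indefinite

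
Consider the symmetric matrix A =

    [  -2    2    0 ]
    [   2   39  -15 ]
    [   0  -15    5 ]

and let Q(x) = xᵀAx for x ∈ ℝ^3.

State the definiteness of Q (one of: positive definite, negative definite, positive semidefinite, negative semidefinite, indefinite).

indefinite

Applying the same elementary operations to the rows and columns of A produces a congruent diagonal matrix with entries -2, 41, -20/41.
Counting signs: 1 positive, 2 negative.
Hence Q is indefinite.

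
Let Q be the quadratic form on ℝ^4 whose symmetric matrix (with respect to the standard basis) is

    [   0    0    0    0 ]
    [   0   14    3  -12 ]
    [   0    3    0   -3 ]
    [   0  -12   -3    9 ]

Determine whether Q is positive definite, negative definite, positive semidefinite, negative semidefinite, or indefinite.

indefinite

Applying the same elementary operations to the rows and columns of A produces a congruent diagonal matrix with entries 0, 14, -9/14, -1.
So there are 1 positive, 2 negative, 1 zero pivots.
Hence Q is indefinite.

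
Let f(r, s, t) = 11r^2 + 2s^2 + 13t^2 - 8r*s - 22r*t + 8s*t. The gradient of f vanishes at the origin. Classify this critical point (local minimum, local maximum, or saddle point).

local minimum

The Hessian at the origin is H = [[22, -8, -22], [-8, 4, 8], [-22, 8, 26]].
Applying the same elementary operations to the rows and columns of H produces a congruent diagonal matrix with entries 22, 12/11, 4.
So there are 3 positive pivots.
H is positive definite, so the origin is a strict local minimum.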